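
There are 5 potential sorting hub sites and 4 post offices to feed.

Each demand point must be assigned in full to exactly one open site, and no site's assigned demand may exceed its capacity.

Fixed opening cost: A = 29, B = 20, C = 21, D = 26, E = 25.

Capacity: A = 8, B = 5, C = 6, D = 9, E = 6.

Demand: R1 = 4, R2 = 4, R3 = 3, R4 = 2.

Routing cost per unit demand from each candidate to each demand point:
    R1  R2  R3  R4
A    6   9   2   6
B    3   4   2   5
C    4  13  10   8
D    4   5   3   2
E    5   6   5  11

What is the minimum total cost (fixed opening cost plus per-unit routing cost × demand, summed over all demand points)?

91

Open {B, D}; cheapest assignment that respects the capacities:
  B (cap 5, load 4): R1 — cost 4×3 = 12
  D (cap 9, load 9): R2, R3, R4 — cost 4×5 + 3×3 + 2×2 = 33
  Shipping 45, fixed 46 → total 91.
  Any other capacity-feasible assignment to {B, D} ships for at least 45.
Compare {C, D}: its best feasible assignment gives total 96.
Compare {D, E}: its best feasible assignment gives total 104.
Every other set of open sites that can feasibly serve all demand totals ≥ 96 even under its best assignment. Minimum: 91.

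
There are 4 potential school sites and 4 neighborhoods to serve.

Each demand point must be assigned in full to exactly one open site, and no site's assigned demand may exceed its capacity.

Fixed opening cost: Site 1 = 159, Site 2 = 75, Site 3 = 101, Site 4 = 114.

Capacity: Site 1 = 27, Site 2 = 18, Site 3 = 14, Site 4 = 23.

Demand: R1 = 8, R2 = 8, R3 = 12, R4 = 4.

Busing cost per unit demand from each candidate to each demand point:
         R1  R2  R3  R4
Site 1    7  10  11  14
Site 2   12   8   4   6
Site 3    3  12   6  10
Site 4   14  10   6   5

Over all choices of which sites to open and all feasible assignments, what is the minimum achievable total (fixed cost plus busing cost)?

Open {Site 3, Site 4}; cheapest assignment that respects the capacities:
  Site 3 (cap 14, load 12): R1, R4 — cost 8×3 + 4×10 = 64
  Site 4 (cap 23, load 20): R2, R3 — cost 8×10 + 12×6 = 152
  Shipping 216, fixed 215 → total 431.
  Any other capacity-feasible assignment to {Site 3, Site 4} ships for at least 216.
Compare {Site 2, Site 4}: its best feasible assignment gives total 441.
Compare {Site 1, Site 2}: its best feasible assignment gives total 442.
Every other set of open sites that can feasibly serve all demand totals ≥ 441 even under its best assignment. Minimum: 431.

431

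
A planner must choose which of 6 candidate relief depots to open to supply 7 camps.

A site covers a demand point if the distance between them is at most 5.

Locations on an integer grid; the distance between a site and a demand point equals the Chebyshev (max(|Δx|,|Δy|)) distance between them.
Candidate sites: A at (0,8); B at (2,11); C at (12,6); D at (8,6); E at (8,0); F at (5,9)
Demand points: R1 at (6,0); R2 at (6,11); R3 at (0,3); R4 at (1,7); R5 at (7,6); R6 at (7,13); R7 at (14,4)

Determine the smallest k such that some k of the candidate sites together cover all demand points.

Coverage sets (demand points within 5 of each site):
  A: {R3, R4}
  B: {R2, R4, R5, R6}
  C: {R5, R7}
  D: {R2, R5}
  E: {R1}
  F: {R2, R4, R5, R6}
No 3 sites suffice: every size-3 union leaves at least one demand point uncovered.
But {A, B, C, E} covers everything, so the minimum is 4.

4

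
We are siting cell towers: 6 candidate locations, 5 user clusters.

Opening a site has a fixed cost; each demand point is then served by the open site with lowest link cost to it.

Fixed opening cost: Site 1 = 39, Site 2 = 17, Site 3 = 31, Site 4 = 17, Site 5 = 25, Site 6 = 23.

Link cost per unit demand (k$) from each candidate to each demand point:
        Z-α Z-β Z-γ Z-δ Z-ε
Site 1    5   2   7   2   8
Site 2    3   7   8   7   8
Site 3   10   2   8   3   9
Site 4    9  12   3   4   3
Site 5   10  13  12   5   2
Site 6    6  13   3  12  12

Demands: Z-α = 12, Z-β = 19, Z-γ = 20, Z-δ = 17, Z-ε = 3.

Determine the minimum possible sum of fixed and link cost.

Open {Site 1, Site 2, Site 4}: assign each demand point to its cheapest open site.
  Z-α→Site 2 12×3=36, Z-β→Site 1 19×2=38, Z-γ→Site 4 20×3=60, Z-δ→Site 1 17×2=34, Z-ε→Site 4 3×3=9
  link cost 177, fixed 73 → total 250.
Compare {Site 1, Site 4}: link cost 201 + fixed 56 = 257.
Compare {Site 2, Site 3, Site 4}: link cost 194 + fixed 65 = 259.
Compare {Site 1, Site 2, Site 6}: link cost 192 + fixed 79 = 271.
All other subsets cost ≥ 257. Minimum total cost: 250.

250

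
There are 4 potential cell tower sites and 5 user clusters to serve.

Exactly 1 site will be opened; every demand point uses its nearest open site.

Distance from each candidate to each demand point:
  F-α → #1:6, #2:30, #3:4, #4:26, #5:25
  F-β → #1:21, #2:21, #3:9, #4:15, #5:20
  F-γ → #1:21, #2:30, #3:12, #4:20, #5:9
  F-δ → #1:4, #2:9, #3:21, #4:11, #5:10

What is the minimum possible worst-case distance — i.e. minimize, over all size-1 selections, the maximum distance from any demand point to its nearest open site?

21

Open {F-β}.
  Farthest demand point is #1 at distance 21 (to F-β); all others are ≤ 21.
With {F-δ} the worst case is 21.
With {F-α} the worst case is 30.
No size-1 selection achieves below 21.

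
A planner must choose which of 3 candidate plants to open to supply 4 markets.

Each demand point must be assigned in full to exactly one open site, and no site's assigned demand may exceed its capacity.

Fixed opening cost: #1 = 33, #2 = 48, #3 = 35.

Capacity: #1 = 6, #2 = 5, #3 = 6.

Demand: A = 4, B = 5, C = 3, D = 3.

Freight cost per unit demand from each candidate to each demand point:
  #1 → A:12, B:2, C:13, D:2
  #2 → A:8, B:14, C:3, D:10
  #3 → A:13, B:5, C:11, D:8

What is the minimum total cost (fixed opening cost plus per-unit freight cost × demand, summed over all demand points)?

215

Open {#1, #2, #3}; cheapest assignment that respects the capacities:
  #1 (cap 6, load 5): B — cost 5×2 = 10
  #2 (cap 5, load 4): A — cost 4×8 = 32
  #3 (cap 6, load 6): C, D — cost 3×11 + 3×8 = 57
  Shipping 99, fixed 116 → total 215.
  Any other capacity-feasible assignment to {#1, #2, #3} ships for at least 99.
Total demand is 15 and no other set of sites has combined capacity ≥ 15, so {#1, #2, #3} is the only feasible choice of open sites. Minimum: 215.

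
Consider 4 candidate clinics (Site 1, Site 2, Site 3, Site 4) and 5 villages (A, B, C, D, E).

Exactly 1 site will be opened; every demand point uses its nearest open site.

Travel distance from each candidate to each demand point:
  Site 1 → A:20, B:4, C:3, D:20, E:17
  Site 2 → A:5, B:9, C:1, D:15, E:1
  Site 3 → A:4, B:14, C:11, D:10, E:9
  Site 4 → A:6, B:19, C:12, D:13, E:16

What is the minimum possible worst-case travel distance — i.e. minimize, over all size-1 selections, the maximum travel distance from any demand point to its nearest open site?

14

Open {Site 3}.
  Farthest demand point is B at travel distance 14 (to Site 3); all others are ≤ 14.
With {Site 2} the worst case is 15.
With {Site 4} the worst case is 19.
No size-1 selection achieves below 14.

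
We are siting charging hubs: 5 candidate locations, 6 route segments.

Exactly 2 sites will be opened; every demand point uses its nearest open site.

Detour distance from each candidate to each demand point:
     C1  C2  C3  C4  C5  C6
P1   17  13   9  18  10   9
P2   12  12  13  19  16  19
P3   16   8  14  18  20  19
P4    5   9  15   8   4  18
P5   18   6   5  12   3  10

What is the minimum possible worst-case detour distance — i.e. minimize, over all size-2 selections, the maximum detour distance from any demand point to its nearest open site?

9

Open {P1, P4}.
  Farthest demand point is C2 at detour distance 9 (to P4); all others are ≤ 9.
With {P4, P5} the worst case is 10.
With {P2, P5} the worst case is 12.
No size-2 selection achieves below 9.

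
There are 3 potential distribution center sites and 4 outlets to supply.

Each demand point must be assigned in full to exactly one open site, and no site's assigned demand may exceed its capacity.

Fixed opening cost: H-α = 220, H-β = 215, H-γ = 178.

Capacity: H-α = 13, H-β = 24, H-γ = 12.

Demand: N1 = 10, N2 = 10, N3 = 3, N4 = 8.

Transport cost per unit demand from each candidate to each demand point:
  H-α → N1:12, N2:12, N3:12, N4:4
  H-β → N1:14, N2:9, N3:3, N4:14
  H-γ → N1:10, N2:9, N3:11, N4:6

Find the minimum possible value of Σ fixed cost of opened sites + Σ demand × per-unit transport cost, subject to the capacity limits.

680

Open {H-β, H-γ}; cheapest assignment that respects the capacities:
  H-β (cap 24, load 23): N1, N2, N3 — cost 10×14 + 10×9 + 3×3 = 239
  H-γ (cap 12, load 8): N4 — cost 8×6 = 48
  Shipping 287, fixed 393 → total 680.
  Any other capacity-feasible assignment to {H-β, H-γ} ships for at least 287.
Compare {H-α, H-β}: its best feasible assignment gives total 706.
Compare {H-α, H-β, H-γ}: its best feasible assignment gives total 844.
Every other set of open sites that can feasibly serve all demand totals ≥ 706 even under its best assignment. Minimum: 680.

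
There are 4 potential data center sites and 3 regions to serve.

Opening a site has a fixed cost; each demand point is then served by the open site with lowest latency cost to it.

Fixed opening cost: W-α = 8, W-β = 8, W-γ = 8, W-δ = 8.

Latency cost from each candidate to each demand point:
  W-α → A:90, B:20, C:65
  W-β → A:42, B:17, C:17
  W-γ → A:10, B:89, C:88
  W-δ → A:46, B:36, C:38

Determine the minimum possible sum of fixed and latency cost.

Open {W-β, W-γ}: assign each demand point to its cheapest open site.
  A→W-γ 10, B→W-β 17, C→W-β 17
  latency cost 44, fixed 16 → total 60.
Compare {W-α, W-β, W-γ}: latency cost 44 + fixed 24 = 68.
Compare {W-β, W-γ, W-δ}: latency cost 44 + fixed 24 = 68.
Compare {W-α, W-β, W-γ, W-δ}: latency cost 44 + fixed 32 = 76.
All other subsets cost ≥ 68. Minimum total cost: 60.

60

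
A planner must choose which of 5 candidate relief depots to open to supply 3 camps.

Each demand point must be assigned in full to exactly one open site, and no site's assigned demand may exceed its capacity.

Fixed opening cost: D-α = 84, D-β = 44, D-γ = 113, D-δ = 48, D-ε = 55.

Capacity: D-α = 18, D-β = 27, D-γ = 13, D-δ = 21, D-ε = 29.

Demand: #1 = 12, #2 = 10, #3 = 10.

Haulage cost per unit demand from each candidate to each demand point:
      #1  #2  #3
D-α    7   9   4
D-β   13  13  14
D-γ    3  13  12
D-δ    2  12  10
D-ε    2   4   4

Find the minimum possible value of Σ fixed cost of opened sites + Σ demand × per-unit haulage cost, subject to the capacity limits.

Open {D-δ, D-ε}; cheapest assignment that respects the capacities:
  D-δ (cap 21, load 12): #1 — cost 12×2 = 24
  D-ε (cap 29, load 20): #2, #3 — cost 10×4 + 10×4 = 80
  Shipping 104, fixed 103 → total 207.
  Any other capacity-feasible assignment to {D-δ, D-ε} ships for at least 104.
Compare {D-α, D-ε}: its best feasible assignment gives total 243.
Compare {D-β, D-δ, D-ε}: its best feasible assignment gives total 251.
Every other set of open sites that can feasibly serve all demand totals ≥ 243 even under its best assignment. Minimum: 207.

207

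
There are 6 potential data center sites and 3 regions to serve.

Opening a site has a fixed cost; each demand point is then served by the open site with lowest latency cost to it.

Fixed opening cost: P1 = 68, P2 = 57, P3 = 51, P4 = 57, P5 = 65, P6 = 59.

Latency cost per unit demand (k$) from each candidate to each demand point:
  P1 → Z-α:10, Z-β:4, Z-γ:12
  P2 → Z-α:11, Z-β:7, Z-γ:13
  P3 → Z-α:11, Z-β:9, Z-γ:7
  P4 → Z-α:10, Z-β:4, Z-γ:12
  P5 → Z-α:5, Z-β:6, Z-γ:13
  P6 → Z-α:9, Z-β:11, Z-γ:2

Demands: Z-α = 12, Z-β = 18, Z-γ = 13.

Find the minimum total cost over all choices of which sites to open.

318

Open {P5, P6}: assign each demand point to its cheapest open site.
  Z-α→P5 12×5=60, Z-β→P5 18×6=108, Z-γ→P6 13×2=26
  latency cost 194, fixed 124 → total 318.
Compare {P4, P6}: latency cost 206 + fixed 116 = 322.
Compare {P1, P6}: latency cost 206 + fixed 127 = 333.
Compare {P4, P5, P6}: latency cost 158 + fixed 181 = 339.
All other subsets cost ≥ 322. Minimum total cost: 318.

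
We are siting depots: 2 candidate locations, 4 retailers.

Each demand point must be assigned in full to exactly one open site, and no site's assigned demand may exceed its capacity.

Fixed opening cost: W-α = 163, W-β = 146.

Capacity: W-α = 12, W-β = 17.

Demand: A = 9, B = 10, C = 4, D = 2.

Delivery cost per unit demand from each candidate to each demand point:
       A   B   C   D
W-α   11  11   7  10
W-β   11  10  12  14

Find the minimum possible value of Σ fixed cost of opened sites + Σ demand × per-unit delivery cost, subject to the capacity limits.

Open {W-α, W-β}; cheapest assignment that respects the capacities:
  W-α (cap 12, load 11): A, D — cost 9×11 + 2×10 = 119
  W-β (cap 17, load 14): B, C — cost 10×10 + 4×12 = 148
  Shipping 267, fixed 309 → total 576.
  Any other capacity-feasible assignment to {W-α, W-β} ships for at least 267.
Total demand is 25 and no other set of sites has combined capacity ≥ 25, so {W-α, W-β} is the only feasible choice of open sites. Minimum: 576.

576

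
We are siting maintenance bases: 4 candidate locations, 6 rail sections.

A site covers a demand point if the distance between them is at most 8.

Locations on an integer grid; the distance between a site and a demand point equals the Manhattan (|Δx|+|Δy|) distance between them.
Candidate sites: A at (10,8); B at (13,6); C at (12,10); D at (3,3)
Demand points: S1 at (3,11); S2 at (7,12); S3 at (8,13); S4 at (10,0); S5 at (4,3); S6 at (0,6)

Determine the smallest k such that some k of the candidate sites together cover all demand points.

2

Coverage sets (demand points within 8 of each site):
  A: {S2, S3, S4}
  B: {}
  C: {S2, S3}
  D: {S1, S5, S6}
No single site covers all 6 demand points.
But {A, D} covers everything, so the minimum is 2.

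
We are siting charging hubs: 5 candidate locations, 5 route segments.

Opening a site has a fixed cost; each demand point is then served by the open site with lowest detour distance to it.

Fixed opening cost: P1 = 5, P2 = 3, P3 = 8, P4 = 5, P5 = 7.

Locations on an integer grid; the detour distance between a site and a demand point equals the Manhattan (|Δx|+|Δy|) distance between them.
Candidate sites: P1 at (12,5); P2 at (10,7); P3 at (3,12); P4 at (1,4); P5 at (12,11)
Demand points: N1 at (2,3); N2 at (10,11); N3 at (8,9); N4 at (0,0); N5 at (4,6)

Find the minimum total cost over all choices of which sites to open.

Open {P2, P4}: assign each demand point to its cheapest open site.
  N1→P4 2, N2→P2 4, N3→P2 4, N4→P4 5, N5→P4 5
  detour distance 20, fixed 8 → total 28.
Compare {P4, P5}: detour distance 20 + fixed 12 = 32.
Compare {P1, P2, P4}: detour distance 20 + fixed 13 = 33.
Compare {P2, P4, P5}: detour distance 18 + fixed 15 = 33.
All other subsets cost ≥ 32. Minimum total cost: 28.

28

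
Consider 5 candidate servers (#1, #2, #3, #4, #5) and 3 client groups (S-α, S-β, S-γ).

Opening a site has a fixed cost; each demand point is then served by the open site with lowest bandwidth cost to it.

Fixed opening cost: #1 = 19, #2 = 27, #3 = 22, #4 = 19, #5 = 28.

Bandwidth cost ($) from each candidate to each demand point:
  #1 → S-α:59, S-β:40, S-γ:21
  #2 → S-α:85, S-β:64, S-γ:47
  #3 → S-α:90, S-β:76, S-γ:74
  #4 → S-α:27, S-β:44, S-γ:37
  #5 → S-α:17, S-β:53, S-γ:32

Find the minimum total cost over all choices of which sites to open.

125

Open {#1, #5}: assign each demand point to its cheapest open site.
  S-α→#5 17, S-β→#1 40, S-γ→#1 21
  bandwidth cost 78, fixed 47 → total 125.
Compare {#1, #4}: bandwidth cost 88 + fixed 38 = 126.
Compare {#4}: bandwidth cost 108 + fixed 19 = 127.
Compare {#5}: bandwidth cost 102 + fixed 28 = 130.
All other subsets cost ≥ 126. Minimum total cost: 125.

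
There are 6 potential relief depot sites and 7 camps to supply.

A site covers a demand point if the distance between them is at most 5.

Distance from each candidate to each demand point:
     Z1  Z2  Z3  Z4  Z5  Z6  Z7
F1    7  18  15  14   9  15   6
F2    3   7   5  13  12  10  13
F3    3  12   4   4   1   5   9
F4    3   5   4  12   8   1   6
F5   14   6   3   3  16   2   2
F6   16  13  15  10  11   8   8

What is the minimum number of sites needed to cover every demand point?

3

Coverage sets (demand points within 5 of each site):
  F1: {}
  F2: {Z1, Z3}
  F3: {Z1, Z3, Z4, Z5, Z6}
  F4: {Z1, Z2, Z3, Z6}
  F5: {Z3, Z4, Z6, Z7}
  F6: {}
No 2 sites suffice: every size-2 union leaves at least one demand point uncovered.
But {F3, F4, F5} covers everything, so the minimum is 3.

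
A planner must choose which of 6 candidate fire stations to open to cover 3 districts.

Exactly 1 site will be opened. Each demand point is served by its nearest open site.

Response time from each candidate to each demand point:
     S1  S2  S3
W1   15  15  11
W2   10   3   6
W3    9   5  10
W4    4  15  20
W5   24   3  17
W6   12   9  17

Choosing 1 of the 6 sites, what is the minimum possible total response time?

19

Open {W2}.
  S1→W2 10, S2→W2 3, S3→W2 6  ⇒ total 19.
Compare {W3}: total 24.
Compare {W6}: total 38.
No size-1 selection does better; minimum is 19.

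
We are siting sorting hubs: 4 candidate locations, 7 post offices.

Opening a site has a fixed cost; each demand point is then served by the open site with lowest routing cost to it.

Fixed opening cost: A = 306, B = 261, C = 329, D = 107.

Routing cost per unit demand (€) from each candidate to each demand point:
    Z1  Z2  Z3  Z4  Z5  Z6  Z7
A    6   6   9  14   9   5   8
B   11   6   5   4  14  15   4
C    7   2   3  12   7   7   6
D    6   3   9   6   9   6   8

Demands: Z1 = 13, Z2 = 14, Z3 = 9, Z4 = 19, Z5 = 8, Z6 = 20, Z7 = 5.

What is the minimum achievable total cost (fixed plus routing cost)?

654

Open {D}: assign each demand point to its cheapest open site.
  Z1→D 13×6=78, Z2→D 14×3=42, Z3→D 9×9=81, Z4→D 19×6=114, Z5→D 8×9=72, Z6→D 20×6=120, Z7→D 5×8=40
  routing cost 547, fixed 107 → total 654.
Compare {B, D}: routing cost 453 + fixed 368 = 821.
Compare {C, D}: routing cost 453 + fixed 436 = 889.
Compare {C}: routing cost 600 + fixed 329 = 929.
All other subsets cost ≥ 821. Minimum total cost: 654.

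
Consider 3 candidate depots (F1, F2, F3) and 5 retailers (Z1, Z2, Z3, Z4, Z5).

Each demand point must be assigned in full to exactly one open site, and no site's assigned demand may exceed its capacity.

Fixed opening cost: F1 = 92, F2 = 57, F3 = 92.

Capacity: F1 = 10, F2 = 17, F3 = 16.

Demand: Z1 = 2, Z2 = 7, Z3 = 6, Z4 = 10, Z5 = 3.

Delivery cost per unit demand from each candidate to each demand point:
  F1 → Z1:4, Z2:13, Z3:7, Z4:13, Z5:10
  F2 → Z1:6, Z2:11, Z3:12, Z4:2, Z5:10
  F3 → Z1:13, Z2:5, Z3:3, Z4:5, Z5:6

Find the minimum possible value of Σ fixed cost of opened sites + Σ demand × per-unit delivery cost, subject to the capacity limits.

Open {F2, F3}; cheapest assignment that respects the capacities:
  F2 (cap 17, load 12): Z1, Z4 — cost 2×6 + 10×2 = 32
  F3 (cap 16, load 16): Z2, Z3, Z5 — cost 7×5 + 6×3 + 3×6 = 71
  Shipping 103, fixed 149 → total 252.
  Any other capacity-feasible assignment to {F2, F3} ships for at least 103.
Compare {F1, F2, F3}: its best feasible assignment gives total 340.
Every other set of open sites that can feasibly serve all demand totals ≥ 340 even under its best assignment. Minimum: 252.

252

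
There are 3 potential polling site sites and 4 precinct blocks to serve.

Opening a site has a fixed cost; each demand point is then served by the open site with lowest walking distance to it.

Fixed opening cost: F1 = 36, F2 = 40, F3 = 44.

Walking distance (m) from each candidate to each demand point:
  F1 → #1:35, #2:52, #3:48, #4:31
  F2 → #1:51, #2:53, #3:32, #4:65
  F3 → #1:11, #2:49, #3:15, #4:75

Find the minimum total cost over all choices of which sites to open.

186

Open {F1, F3}: assign each demand point to its cheapest open site.
  #1→F3 11, #2→F3 49, #3→F3 15, #4→F1 31
  walking distance 106, fixed 80 → total 186.
Compare {F3}: walking distance 150 + fixed 44 = 194.
Compare {F1}: walking distance 166 + fixed 36 = 202.
Compare {F2, F3}: walking distance 140 + fixed 84 = 224.
All other subsets cost ≥ 194. Minimum total cost: 186.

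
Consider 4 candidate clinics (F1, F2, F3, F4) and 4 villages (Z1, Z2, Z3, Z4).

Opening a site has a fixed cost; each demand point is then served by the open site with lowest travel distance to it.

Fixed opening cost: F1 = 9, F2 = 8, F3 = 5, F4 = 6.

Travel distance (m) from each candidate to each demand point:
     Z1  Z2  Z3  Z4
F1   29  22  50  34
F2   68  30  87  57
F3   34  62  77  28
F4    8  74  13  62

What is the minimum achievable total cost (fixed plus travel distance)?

Open {F1, F3, F4}: assign each demand point to its cheapest open site.
  Z1→F4 8, Z2→F1 22, Z3→F4 13, Z4→F3 28
  travel distance 71, fixed 20 → total 91.
Compare {F1, F4}: travel distance 77 + fixed 15 = 92.
Compare {F2, F3, F4}: travel distance 79 + fixed 19 = 98.
Compare {F1, F2, F3, F4}: travel distance 71 + fixed 28 = 99.
All other subsets cost ≥ 92. Minimum total cost: 91.

91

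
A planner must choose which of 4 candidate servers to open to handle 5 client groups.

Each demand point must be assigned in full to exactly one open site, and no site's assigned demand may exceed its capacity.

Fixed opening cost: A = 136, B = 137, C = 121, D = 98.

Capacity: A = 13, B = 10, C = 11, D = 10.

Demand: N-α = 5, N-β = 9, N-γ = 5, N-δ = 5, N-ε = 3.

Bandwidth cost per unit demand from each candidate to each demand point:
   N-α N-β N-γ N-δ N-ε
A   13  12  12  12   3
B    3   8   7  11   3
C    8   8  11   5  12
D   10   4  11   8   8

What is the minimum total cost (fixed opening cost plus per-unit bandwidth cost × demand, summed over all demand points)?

Open {B, C, D}; cheapest assignment that respects the capacities:
  B (cap 10, load 8): N-α, N-ε — cost 5×3 + 3×3 = 24
  C (cap 11, load 10): N-γ, N-δ — cost 5×11 + 5×5 = 80
  D (cap 10, load 9): N-β — cost 9×4 = 36
  Shipping 140, fixed 356 → total 496.
  Any other capacity-feasible assignment to {B, C, D} ships for at least 140.
Compare {A, C, D}: its best feasible assignment gives total 525.
Compare {A, B, D}: its best feasible assignment gives total 526.
Every other set of open sites that can feasibly serve all demand totals ≥ 525 even under its best assignment. Minimum: 496.

496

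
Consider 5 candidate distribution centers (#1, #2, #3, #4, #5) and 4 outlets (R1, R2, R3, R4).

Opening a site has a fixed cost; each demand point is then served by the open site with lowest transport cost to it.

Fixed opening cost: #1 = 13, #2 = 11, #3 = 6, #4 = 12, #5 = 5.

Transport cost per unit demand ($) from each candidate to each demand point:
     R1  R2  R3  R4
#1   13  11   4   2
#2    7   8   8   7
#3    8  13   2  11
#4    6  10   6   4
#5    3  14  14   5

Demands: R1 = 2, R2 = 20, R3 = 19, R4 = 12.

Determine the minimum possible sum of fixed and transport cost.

263

Open {#1, #2, #3, #5}: assign each demand point to its cheapest open site.
  R1→#5 2×3=6, R2→#2 20×8=160, R3→#3 19×2=38, R4→#1 12×2=24
  transport cost 228, fixed 35 → total 263.
Compare {#1, #2, #3}: transport cost 236 + fixed 30 = 266.
Compare {#1, #2, #3, #4, #5}: transport cost 228 + fixed 47 = 275.
Compare {#1, #2, #3, #4}: transport cost 234 + fixed 42 = 276.
All other subsets cost ≥ 266. Minimum total cost: 263.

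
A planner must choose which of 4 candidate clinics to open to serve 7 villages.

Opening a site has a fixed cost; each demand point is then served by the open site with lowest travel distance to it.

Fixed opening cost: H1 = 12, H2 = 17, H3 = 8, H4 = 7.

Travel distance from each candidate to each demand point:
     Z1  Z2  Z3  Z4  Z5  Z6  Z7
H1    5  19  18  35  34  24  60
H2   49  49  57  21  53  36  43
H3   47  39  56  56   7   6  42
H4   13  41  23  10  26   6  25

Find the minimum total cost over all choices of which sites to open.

Open {H1, H3, H4}: assign each demand point to its cheapest open site.
  Z1→H1 5, Z2→H1 19, Z3→H1 18, Z4→H4 10, Z5→H3 7, Z6→H3 6, Z7→H4 25
  travel distance 90, fixed 27 → total 117.
Compare {H1, H4}: travel distance 109 + fixed 19 = 128.
Compare {H1, H2, H3, H4}: travel distance 90 + fixed 44 = 134.
Compare {H3, H4}: travel distance 123 + fixed 15 = 138.
All other subsets cost ≥ 128. Minimum total cost: 117.

117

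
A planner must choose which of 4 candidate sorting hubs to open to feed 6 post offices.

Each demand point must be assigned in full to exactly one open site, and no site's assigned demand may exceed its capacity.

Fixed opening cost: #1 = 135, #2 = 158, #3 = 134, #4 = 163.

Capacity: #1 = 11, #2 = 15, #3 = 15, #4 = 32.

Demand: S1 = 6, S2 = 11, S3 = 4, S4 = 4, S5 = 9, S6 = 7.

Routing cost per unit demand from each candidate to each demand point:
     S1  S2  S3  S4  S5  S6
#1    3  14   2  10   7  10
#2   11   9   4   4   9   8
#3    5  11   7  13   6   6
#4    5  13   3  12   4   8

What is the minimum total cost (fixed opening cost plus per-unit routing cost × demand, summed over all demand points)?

570

Open {#2, #4}; cheapest assignment that respects the capacities:
  #2 (cap 15, load 15): S2, S4 — cost 11×9 + 4×4 = 115
  #4 (cap 32, load 26): S1, S3, S5, S6 — cost 6×5 + 4×3 + 9×4 + 7×8 = 134
  Shipping 249, fixed 321 → total 570.
  Any other capacity-feasible assignment to {#2, #4} ships for at least 249.
Compare {#3, #4}: its best feasible assignment gives total 600.
Compare {#1, #4}: its best feasible assignment gives total 603.
Every other set of open sites that can feasibly serve all demand totals ≥ 600 even under its best assignment. Minimum: 570.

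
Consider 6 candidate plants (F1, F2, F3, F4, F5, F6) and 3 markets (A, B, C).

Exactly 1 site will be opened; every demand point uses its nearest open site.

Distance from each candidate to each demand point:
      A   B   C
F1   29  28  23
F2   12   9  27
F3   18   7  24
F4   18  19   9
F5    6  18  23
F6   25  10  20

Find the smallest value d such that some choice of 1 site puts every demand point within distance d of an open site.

19

Open {F4}.
  Farthest demand point is B at distance 19 (to F4); all others are ≤ 19.
With {F5} the worst case is 23.
With {F3} the worst case is 24.
No size-1 selection achieves below 19.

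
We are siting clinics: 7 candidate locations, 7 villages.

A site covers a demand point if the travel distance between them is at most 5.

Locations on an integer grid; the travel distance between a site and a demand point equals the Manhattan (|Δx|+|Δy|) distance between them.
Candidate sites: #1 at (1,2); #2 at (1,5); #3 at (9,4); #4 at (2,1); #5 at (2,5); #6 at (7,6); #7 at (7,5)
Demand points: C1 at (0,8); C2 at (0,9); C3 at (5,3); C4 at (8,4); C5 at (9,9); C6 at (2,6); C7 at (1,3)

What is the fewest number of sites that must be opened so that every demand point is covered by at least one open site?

2

Coverage sets (demand points within 5 of each site):
  #1: {C3, C6, C7}
  #2: {C1, C2, C6, C7}
  #3: {C3, C4, C5}
  #4: {C3, C6, C7}
  #5: {C1, C3, C6, C7}
  #6: {C3, C4, C5, C6}
  #7: {C3, C4}
No single site covers all 7 demand points.
But {#2, #3} covers everything, so the minimum is 2.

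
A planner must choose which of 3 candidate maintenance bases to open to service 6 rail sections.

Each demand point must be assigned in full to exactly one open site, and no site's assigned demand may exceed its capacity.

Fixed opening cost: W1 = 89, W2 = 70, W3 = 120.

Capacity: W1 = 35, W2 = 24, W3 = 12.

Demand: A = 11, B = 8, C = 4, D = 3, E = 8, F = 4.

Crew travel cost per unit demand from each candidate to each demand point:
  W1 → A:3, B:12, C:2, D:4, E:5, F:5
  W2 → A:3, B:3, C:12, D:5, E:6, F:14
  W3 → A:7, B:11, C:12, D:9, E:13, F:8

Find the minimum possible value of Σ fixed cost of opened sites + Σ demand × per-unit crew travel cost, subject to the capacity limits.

296

Open {W1, W2}; cheapest assignment that respects the capacities:
  W1 (cap 35, load 30): A, C, D, E, F — cost 11×3 + 4×2 + 3×4 + 8×5 + 4×5 = 113
  W2 (cap 24, load 8): B — cost 8×3 = 24
  Shipping 137, fixed 159 → total 296.
  Any other capacity-feasible assignment to {W1, W2} ships for at least 137.
Compare {W1, W3}: its best feasible assignment gives total 410.
Compare {W1, W2, W3}: its best feasible assignment gives total 416.
Every other set of open sites that can feasibly serve all demand totals ≥ 410 even under its best assignment. Minimum: 296.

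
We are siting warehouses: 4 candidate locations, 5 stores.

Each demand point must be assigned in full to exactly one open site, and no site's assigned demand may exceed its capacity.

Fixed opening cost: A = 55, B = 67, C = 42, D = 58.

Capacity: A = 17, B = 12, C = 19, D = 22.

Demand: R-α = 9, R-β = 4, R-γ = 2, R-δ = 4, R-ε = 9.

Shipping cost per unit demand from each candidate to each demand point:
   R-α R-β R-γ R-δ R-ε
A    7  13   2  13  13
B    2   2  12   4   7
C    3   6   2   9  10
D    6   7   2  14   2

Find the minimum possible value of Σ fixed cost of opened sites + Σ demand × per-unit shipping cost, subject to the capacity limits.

Open {C, D}; cheapest assignment that respects the capacities:
  C (cap 19, load 19): R-α, R-β, R-γ, R-δ — cost 9×3 + 4×6 + 2×2 + 4×9 = 91
  D (cap 22, load 9): R-ε — cost 9×2 = 18
  Shipping 109, fixed 100 → total 209.
  Any other capacity-feasible assignment to {C, D} ships for at least 109.
Compare {B, D}: its best feasible assignment gives total 225.
Compare {B, C, D}: its best feasible assignment gives total 240.
Every other set of open sites that can feasibly serve all demand totals ≥ 225 even under its best assignment. Minimum: 209.

209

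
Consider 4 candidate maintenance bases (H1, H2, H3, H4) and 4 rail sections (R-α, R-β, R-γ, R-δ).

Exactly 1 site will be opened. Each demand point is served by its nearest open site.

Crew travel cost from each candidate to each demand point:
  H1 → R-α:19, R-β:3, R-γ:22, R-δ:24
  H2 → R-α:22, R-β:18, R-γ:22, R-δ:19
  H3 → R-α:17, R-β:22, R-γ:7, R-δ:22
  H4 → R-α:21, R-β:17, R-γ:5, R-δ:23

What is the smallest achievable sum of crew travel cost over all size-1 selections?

66

Open {H4}.
  R-α→H4 21, R-β→H4 17, R-γ→H4 5, R-δ→H4 23  ⇒ total 66.
Compare {H1}: total 68.
Compare {H3}: total 68.
No size-1 selection does better; minimum is 66.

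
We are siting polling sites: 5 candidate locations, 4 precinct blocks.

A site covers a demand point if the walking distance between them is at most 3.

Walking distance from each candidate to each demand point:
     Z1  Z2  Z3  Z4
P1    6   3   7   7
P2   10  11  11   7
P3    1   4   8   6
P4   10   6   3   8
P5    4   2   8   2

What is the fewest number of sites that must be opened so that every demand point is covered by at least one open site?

3

Coverage sets (demand points within 3 of each site):
  P1: {Z2}
  P2: {}
  P3: {Z1}
  P4: {Z3}
  P5: {Z2, Z4}
No 2 sites suffice: every size-2 union leaves at least one demand point uncovered.
But {P3, P4, P5} covers everything, so the minimum is 3.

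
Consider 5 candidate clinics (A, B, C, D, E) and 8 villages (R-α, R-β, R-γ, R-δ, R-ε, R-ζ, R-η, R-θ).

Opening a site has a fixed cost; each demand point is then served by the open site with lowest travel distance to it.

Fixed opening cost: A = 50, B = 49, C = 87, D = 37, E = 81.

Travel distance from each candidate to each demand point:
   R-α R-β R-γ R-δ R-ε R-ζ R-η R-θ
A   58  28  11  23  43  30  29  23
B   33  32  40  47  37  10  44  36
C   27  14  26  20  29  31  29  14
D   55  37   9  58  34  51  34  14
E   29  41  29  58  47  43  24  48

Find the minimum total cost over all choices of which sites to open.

277

Open {C}: assign each demand point to its cheapest open site.
  R-α→C 27, R-β→C 14, R-γ→C 26, R-δ→C 20, R-ε→C 29, R-ζ→C 31, R-η→C 29, R-θ→C 14
  travel distance 190, fixed 87 → total 277.
Compare {A, B}: travel distance 194 + fixed 99 = 293.
Compare {A}: travel distance 245 + fixed 50 = 295.
Compare {C, D}: travel distance 173 + fixed 124 = 297.
All other subsets cost ≥ 293. Minimum total cost: 277.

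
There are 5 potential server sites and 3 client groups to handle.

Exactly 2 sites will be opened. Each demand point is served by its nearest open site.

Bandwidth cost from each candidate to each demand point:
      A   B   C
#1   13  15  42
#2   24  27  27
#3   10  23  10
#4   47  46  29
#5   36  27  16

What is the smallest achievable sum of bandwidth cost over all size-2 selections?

Open {#1, #3}.
  A→#3 10, B→#1 15, C→#3 10  ⇒ total 35.
Compare {#2, #3}: total 43.
Compare {#3, #4}: total 43.
No size-2 selection does better; minimum is 35.

35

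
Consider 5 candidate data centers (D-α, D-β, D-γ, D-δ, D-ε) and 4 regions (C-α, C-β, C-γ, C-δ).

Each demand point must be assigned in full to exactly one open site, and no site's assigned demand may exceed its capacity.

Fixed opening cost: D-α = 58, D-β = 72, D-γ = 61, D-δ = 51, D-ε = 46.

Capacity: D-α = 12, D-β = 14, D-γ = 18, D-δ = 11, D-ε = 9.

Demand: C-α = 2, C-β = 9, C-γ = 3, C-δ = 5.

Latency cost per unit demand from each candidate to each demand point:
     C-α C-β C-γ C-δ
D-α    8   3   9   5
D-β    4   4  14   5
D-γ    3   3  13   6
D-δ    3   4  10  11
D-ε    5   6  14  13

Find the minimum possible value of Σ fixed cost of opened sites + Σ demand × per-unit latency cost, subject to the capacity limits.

Open {D-α, D-δ}; cheapest assignment that respects the capacities:
  D-α (cap 12, load 8): C-γ, C-δ — cost 3×9 + 5×5 = 52
  D-δ (cap 11, load 11): C-α, C-β — cost 2×3 + 9×4 = 42
  Shipping 94, fixed 109 → total 203.
  Any other capacity-feasible assignment to {D-α, D-δ} ships for at least 94.
Compare {D-α, D-γ}: its best feasible assignment gives total 204.
Compare {D-γ, D-δ}: its best feasible assignment gives total 205.
Every other set of open sites that can feasibly serve all demand totals ≥ 204 even under its best assignment. Minimum: 203.

203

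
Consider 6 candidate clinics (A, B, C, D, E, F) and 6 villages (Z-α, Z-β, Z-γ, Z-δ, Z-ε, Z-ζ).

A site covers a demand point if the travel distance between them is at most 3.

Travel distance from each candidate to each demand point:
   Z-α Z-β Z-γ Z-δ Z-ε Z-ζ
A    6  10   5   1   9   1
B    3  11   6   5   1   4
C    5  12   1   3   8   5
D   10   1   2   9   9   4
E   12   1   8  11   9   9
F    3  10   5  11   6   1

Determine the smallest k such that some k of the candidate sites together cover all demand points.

Coverage sets (demand points within 3 of each site):
  A: {Z-δ, Z-ζ}
  B: {Z-α, Z-ε}
  C: {Z-γ, Z-δ}
  D: {Z-β, Z-γ}
  E: {Z-β}
  F: {Z-α, Z-ζ}
No 2 sites suffice: every size-2 union leaves at least one demand point uncovered.
But {A, B, D} covers everything, so the minimum is 3.

3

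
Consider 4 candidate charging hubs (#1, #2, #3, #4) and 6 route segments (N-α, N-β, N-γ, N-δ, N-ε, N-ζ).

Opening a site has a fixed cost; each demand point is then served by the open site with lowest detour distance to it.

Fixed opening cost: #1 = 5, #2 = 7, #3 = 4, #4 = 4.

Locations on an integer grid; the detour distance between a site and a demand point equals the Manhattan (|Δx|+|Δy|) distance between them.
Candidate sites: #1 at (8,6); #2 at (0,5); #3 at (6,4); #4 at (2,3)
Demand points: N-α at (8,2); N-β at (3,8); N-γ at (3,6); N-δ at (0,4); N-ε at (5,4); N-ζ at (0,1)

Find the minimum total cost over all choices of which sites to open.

Open {#3, #4}: assign each demand point to its cheapest open site.
  N-α→#3 4, N-β→#4 6, N-γ→#4 4, N-δ→#4 3, N-ε→#3 1, N-ζ→#4 4
  detour distance 22, fixed 8 → total 30.
Compare {#2, #3}: detour distance 20 + fixed 11 = 31.
Compare {#4}: detour distance 28 + fixed 4 = 32.
Compare {#1, #4}: detour distance 25 + fixed 9 = 34.
All other subsets cost ≥ 31. Minimum total cost: 30.

30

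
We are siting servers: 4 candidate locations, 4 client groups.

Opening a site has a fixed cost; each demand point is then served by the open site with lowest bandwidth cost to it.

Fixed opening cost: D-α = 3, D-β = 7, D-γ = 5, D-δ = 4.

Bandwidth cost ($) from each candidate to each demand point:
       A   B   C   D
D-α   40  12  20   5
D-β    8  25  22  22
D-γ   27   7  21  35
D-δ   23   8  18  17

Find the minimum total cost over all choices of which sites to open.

53

Open {D-α, D-β, D-δ}: assign each demand point to its cheapest open site.
  A→D-β 8, B→D-δ 8, C→D-δ 18, D→D-α 5
  bandwidth cost 39, fixed 14 → total 53.
Compare {D-α, D-β}: bandwidth cost 45 + fixed 10 = 55.
Compare {D-α, D-β, D-γ}: bandwidth cost 40 + fixed 15 = 55.
Compare {D-α, D-β, D-γ, D-δ}: bandwidth cost 38 + fixed 19 = 57.
All other subsets cost ≥ 55. Minimum total cost: 53.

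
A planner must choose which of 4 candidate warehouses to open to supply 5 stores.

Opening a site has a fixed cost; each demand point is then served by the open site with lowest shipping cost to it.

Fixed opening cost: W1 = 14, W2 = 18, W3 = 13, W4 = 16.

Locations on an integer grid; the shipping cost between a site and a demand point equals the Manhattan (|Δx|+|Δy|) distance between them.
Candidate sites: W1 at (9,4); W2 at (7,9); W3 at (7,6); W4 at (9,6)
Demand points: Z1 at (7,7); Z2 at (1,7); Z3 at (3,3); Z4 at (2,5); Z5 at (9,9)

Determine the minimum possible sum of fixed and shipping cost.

Open {W3}: assign each demand point to its cheapest open site.
  Z1→W3 1, Z2→W3 7, Z3→W3 7, Z4→W3 6, Z5→W3 5
  shipping cost 26, fixed 13 → total 39.
Compare {W4}: shipping cost 32 + fixed 16 = 48.
Compare {W2}: shipping cost 31 + fixed 18 = 49.
Compare {W1}: shipping cost 36 + fixed 14 = 50.
All other subsets cost ≥ 48. Minimum total cost: 39.

39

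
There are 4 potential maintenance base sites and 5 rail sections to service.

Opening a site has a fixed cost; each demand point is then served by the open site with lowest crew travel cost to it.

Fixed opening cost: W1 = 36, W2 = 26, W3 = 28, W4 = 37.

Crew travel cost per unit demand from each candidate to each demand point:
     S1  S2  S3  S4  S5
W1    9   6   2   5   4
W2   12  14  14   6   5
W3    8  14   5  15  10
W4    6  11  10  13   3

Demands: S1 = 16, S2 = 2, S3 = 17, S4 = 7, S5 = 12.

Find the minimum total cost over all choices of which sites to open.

Open {W1, W4}: assign each demand point to its cheapest open site.
  S1→W4 16×6=96, S2→W1 2×6=12, S3→W1 17×2=34, S4→W1 7×5=35, S5→W4 12×3=36
  crew travel cost 213, fixed 73 → total 286.
Compare {W1}: crew travel cost 273 + fixed 36 = 309.
Compare {W1, W2, W4}: crew travel cost 213 + fixed 99 = 312.
Compare {W1, W3, W4}: crew travel cost 213 + fixed 101 = 314.
All other subsets cost ≥ 309. Minimum total cost: 286.

286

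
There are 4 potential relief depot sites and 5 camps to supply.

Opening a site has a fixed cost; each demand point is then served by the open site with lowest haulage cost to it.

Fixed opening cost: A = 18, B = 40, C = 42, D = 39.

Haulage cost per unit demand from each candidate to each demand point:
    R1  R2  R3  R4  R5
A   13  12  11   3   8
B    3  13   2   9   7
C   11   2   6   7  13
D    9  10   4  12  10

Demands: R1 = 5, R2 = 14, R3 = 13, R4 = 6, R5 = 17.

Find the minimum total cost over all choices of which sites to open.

Open {A, B, C}: assign each demand point to its cheapest open site.
  R1→B 5×3=15, R2→C 14×2=28, R3→B 13×2=26, R4→A 6×3=18, R5→B 17×7=119
  haulage cost 206, fixed 100 → total 306.
Compare {B, C}: haulage cost 230 + fixed 82 = 312.
Compare {A, B, C, D}: haulage cost 206 + fixed 139 = 345.
Compare {B, C, D}: haulage cost 230 + fixed 121 = 351.
All other subsets cost ≥ 312. Minimum total cost: 306.

306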